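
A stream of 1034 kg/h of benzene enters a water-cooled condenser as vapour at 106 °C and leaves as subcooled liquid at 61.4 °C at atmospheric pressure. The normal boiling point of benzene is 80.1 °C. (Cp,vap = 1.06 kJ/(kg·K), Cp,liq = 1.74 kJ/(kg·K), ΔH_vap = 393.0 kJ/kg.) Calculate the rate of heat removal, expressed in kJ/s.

Q_c = 130 kJ/s

vapour 106→80.1 °C: -27.454 kJ/kg
condensation at 80.1 °C: -393 kJ/kg
liquid 80.1→61.4 °C: -32.538 kJ/kg
Δh = -27.454 + -393 + -32.538 = -452.99 kJ/kg
Q = ṁ·Δh = 1034 kg/h × -452.99 kJ/kg = -468390 kJ/h
|Q| = 130.11 kW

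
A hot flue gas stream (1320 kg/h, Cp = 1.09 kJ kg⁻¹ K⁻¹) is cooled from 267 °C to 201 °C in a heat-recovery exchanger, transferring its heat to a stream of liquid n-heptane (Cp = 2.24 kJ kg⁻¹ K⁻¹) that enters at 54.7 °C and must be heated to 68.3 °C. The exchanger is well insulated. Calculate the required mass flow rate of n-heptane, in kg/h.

ṁ_c = 3120 kg/h

Heat released by hot stream: Q = 1320 × 1.09 × (267 − 201) = 94961 kJ/h
Energy balance on cold side (adiabatic exchanger): Q = ṁ_c·Cp_c·(T_c,out − T_c,in)
ṁ_c = 94961 / [2.24 × (68.3 − 54.7)] = 3117.1 kg/h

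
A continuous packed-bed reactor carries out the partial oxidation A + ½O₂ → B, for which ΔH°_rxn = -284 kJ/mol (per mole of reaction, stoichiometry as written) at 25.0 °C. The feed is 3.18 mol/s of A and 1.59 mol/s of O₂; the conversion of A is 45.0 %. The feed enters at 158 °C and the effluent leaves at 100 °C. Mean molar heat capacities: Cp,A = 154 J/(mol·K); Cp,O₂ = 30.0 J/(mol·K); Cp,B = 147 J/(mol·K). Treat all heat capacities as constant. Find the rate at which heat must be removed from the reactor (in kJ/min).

Extent of reaction ξ = 0.450 × 3.18 = 1.431 mol/s
Reaction term: ξ·ΔH°_rxn = 1.431 × -284 = -406.4 kJ/s
Sensible, feed 158→25 °C: -71.477 kJ/s
Outlet flows (mol/s): A 1.749, O₂ 0.8745, B 1.431
Sensible, products 25→100 °C: 37.945 kJ/s
Q = ΔH = -439.94 kJ/s = -439.94 kW
Heat removed = 26396 kJ/min

Q_out = 26400 kJ/min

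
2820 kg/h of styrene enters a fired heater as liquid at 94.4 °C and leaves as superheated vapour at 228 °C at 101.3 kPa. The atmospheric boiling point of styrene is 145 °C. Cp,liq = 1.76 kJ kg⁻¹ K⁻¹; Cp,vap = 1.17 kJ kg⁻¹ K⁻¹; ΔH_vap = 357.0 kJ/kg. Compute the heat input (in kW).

liquid 94.4→145 °C: 89.056 kJ/kg
vaporisation at 145 °C: 357 kJ/kg
vapour 145→228 °C: 97.11 kJ/kg
Δh = 89.056 + 357 + 97.11 = 543.17 kJ/kg
Q = ṁ·Δh = 2820 kg/h × 543.17 kJ/kg = 1.5317e+06 kJ/h
|Q| = 425.48 kW

Q = 425 kW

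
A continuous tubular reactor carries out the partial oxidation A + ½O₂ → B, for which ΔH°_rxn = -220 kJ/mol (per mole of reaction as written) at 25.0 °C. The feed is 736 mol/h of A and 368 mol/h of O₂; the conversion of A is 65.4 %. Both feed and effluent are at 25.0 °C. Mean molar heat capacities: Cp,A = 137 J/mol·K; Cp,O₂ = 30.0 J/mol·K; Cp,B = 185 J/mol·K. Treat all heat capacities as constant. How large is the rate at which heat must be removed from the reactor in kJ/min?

Extent of reaction ξ = 0.654 × 736 = 481.34 mol/h
Reaction term: ξ·ΔH°_rxn = 481.34 × -220 = -105900 kJ/h
Q = ΔH = -105900 kJ/h = -29.415 kW
Heat removed = 1764.9 kJ/min

Q_out = 1760 kJ/min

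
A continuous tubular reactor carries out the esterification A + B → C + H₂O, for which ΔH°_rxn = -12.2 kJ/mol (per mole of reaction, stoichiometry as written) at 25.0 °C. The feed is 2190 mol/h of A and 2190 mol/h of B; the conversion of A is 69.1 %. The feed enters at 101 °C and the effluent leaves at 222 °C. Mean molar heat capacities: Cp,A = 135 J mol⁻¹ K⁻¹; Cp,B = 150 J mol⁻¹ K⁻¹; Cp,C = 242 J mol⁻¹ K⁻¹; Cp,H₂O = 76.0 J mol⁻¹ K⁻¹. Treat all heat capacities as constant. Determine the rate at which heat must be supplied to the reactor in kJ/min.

Extent of reaction ξ = 0.691 × 2190 = 1513.3 mol/h
Reaction term: ξ·ΔH°_rxn = 1513.3 × -12.2 = -18462 kJ/h
Sensible, feed 101→25 °C: -47435 kJ/h
Outlet flows (mol/h): A 676.71, B 676.71, C 1513.3, H₂O 1513.3
Sensible, products 25→222 °C: 132800 kJ/h
Q = ΔH = 66898 kJ/h = 18.583 kW
Heat supplied = 1115 kJ/min

Q_in = 1110 kJ/min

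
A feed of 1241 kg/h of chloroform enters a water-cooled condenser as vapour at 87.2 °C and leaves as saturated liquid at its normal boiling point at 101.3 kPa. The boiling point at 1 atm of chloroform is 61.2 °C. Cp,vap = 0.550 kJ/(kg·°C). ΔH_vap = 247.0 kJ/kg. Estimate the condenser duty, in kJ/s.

vapour 87.2→61.2 °C: -14.3 kJ/kg
condensation at 61.2 °C: -247 kJ/kg
Δh = -14.3 + -247 = -261.3 kJ/kg
Q = ṁ·Δh = 1241 kg/h × -261.3 kJ/kg = -324270 kJ/h
|Q| = 90.076 kW

Q_c = 90.1 kJ/s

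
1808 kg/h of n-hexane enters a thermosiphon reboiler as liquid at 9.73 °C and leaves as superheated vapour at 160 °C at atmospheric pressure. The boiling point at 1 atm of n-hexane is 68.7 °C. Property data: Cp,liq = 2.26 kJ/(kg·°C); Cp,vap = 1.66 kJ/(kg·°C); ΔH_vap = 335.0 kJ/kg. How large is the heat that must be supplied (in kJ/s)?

Q = 311 kJ/s

liquid 9.73→68.7 °C: 133.27 kJ/kg
vaporisation at 68.7 °C: 335 kJ/kg
vapour 68.7→160 °C: 151.56 kJ/kg
Δh = 133.27 + 335 + 151.56 = 619.83 kJ/kg
Q = ṁ·Δh = 1808 kg/h × 619.83 kJ/kg = 1.1207e+06 kJ/h
|Q| = 311.29 kW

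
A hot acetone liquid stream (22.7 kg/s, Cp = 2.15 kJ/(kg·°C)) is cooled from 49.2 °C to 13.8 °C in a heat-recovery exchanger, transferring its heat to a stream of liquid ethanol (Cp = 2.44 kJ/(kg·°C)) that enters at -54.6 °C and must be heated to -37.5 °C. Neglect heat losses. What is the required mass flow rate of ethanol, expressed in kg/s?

ṁ_c = 41.4 kg/s

Heat released by hot stream: Q = 22.7 × 2.15 × (49.2 − 13.8) = 1727.7 kJ/s
Energy balance on cold side (adiabatic exchanger): Q = ṁ_c·Cp_c·(T_c,out − T_c,in)
ṁ_c = 1727.7 / [2.44 × (-37.5 − -54.6)] = 41.408 kg/s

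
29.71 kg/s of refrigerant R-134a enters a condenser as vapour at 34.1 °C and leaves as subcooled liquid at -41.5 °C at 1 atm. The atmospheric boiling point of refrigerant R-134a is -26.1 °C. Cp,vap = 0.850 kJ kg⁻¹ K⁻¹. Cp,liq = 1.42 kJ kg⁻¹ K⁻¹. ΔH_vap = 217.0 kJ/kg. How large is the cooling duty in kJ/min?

vapour 34.1→-26.1 °C: -51.17 kJ/kg
condensation at -26.1 °C: -217 kJ/kg
liquid -26.1→-41.5 °C: -21.868 kJ/kg
Δh = -51.17 + -217 + -21.868 = -290.04 kJ/kg
Q = ṁ·Δh = 29.71 kg/s × -290.04 kJ/kg = -8617 kJ/s
|Q| = 8617 kW = 517020 kJ/min

Q_c = 517000 kJ/min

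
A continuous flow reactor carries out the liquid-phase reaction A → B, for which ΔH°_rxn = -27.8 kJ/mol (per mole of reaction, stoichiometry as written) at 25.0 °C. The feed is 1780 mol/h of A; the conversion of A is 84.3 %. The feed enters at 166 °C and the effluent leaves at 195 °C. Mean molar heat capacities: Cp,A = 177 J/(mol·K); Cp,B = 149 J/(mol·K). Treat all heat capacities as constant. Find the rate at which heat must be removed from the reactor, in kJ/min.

Q_out = 662 kJ/min

Extent of reaction ξ = 0.843 × 1780 = 1500.5 mol/h
Reaction term: ξ·ΔH°_rxn = 1500.5 × -27.8 = -41715 kJ/h
Sensible, feed 166→25 °C: -44423 kJ/h
Outlet flows (mol/h): A 279.46, B 1500.5
Sensible, products 25→195 °C: 46418 kJ/h
Q = ΔH = -39721 kJ/h = -11.034 kW
Heat removed = 662.01 kJ/min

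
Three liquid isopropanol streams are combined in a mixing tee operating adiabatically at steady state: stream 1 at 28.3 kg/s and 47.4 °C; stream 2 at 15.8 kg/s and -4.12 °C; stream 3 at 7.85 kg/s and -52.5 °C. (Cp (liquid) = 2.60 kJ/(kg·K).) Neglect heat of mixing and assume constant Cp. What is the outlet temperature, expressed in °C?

Adiabatic, steady state ⇒ Σ ṁᵢCp,ᵢ(T_out − Tᵢ) = 0
Σ ṁᵢCp,ᵢTᵢ = 28.3×2.60×47.4 + 15.8×2.60×-4.12 + 7.85×2.60×-52.5 = 2246.9
Σ ṁᵢCp,ᵢ = 28.3×2.60 + 15.8×2.60 + 7.85×2.60 = 135.07
T_out = 2246.9 / 135.07 = 16.635 °C

T_out = 16.6 °C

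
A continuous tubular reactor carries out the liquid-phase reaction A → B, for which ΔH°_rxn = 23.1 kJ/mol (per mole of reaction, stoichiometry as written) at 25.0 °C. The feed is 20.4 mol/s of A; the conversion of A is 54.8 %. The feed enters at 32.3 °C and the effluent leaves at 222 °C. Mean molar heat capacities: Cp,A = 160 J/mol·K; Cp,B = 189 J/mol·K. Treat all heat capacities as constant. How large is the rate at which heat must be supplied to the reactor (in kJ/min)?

Extent of reaction ξ = 0.548 × 20.4 = 11.179 mol/s
Reaction term: ξ·ΔH°_rxn = 11.179 × 23.1 = 258.24 kJ/s
Sensible, feed 32.3→25 °C: -23.827 kJ/s
Outlet flows (mol/s): A 9.2208, B 11.179
Sensible, products 25→222 °C: 706.87 kJ/s
Q = ΔH = 941.29 kJ/s = 941.29 kW
Heat supplied = 56477 kJ/min

Q_in = 56500 kJ/min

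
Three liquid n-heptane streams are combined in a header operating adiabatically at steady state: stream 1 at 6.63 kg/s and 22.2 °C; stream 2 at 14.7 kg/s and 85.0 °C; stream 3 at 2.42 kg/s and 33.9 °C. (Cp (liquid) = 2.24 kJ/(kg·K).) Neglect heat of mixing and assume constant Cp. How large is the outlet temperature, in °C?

Energy balance with Q = 0: Σ ṁᵢCp,ᵢ(T_out − Tᵢ) = 0
Σ ṁᵢCp,ᵢTᵢ = 6.63×2.24×22.2 + 14.7×2.24×85.0 + 2.42×2.24×33.9 = 3312.3
Σ ṁᵢCp,ᵢ = 6.63×2.24 + 14.7×2.24 + 2.42×2.24 = 53.2
T_out = 3312.3 / 53.2 = 62.262 °C

T_out = 62.3 °C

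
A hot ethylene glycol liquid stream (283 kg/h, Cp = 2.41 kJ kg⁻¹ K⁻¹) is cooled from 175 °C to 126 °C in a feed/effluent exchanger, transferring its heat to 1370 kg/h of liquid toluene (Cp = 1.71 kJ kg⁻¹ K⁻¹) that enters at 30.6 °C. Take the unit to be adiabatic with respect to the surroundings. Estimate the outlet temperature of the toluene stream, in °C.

T_c,out = 44.9 °C

Heat released by hot stream: Q = 283 × 2.41 × (175 − 126) = 33419 kJ/h
Energy balance on cold side (adiabatic exchanger): Q = ṁ_c·Cp_c·(T_c,out − T_c,in)
T_c,out = 30.6 + 33419/(1370 × 1.71) = 44.865 °C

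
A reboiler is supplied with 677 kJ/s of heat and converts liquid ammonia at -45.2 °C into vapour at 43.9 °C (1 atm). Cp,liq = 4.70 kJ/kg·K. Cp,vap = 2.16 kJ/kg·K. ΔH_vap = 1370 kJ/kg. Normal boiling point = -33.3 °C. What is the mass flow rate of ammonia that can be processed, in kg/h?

ṁ = 1530 kg/h

Δh = 4.70×(-33.3−-45.2) + 1370 + 2.16×(43.9−-33.3) = 1592.7 kJ/kg
Q = 677 kJ/s = 677 kJ/s = 2.4372e+06 kJ/h
ṁ = Q/Δh = 2.4372e+06 / 1592.7 = 1530.2 kg/h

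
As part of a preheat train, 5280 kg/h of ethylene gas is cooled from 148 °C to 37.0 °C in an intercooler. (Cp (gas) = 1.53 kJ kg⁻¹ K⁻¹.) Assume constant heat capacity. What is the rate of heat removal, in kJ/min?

Q = ṁ·Cp·ΔT = 5280 × 1.53 × (37.0 − 148) = -896700 kJ/h
Converting: 896700 / 3600 s = 249.08 kW
Cooling duty = 14945 kJ/min

Q_c = 14900 kJ/min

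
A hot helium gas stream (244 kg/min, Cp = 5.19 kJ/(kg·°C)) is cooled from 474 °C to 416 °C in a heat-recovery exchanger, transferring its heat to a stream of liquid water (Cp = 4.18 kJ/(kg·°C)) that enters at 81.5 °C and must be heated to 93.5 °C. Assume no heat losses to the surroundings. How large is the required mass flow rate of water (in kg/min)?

Heat released by hot stream: Q = 244 × 5.19 × (474 − 416) = 73449 kJ/min
Energy balance on cold side (adiabatic exchanger): Q = ṁ_c·Cp_c·(T_c,out − T_c,in)
ṁ_c = 73449 / [4.18 × (93.5 − 81.5)] = 1464.3 kg/min

ṁ_c = 1460 kg/min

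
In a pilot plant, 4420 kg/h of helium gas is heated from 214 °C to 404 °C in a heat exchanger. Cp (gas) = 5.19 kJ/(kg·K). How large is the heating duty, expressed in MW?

Q = ṁ·Cp·ΔT = 4420 × 5.19 × (404 − 214) = 4.3586e+06 kJ/h
Converting: 4.3586e+06 / 3600 s = 1210.7 kW
Heating duty = 1.2107 MW

Q = 1.21 MW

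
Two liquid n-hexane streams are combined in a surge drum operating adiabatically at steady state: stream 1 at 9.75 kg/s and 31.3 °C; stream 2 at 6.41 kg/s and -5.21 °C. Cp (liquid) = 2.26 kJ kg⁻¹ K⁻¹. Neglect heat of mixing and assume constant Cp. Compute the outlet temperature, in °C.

T_out = 16.8 °C

Energy balance with Q = 0: Σ ṁᵢCp,ᵢ(T_out − Tᵢ) = 0
Σ ṁᵢCp,ᵢTᵢ = 9.75×2.26×31.3 + 6.41×2.26×-5.21 = 614.22
Σ ṁᵢCp,ᵢ = 9.75×2.26 + 6.41×2.26 = 36.522
T_out = 614.22 / 36.522 = 16.818 °C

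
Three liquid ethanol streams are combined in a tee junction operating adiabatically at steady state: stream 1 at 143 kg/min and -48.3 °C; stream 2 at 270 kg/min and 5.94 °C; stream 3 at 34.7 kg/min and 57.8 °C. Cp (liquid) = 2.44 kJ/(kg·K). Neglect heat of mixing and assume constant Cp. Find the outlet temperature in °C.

No heat crosses the boundary, so H_out = H_in.
Σ ṁᵢCp,ᵢTᵢ = 143×2.44×-48.3 + 270×2.44×5.94 + 34.7×2.44×57.8 = -8045.8
Σ ṁᵢCp,ᵢ = 143×2.44 + 270×2.44 + 34.7×2.44 = 1092.4
T_out = -8045.8 / 1092.4 = -7.3653 °C

T_out = -7.37 °C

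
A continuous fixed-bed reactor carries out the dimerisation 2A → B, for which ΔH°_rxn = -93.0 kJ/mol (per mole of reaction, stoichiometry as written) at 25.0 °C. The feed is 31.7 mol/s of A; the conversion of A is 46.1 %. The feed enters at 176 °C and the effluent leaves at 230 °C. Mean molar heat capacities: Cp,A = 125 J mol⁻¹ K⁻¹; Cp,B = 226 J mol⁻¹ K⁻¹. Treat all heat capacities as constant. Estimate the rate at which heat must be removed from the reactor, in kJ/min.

Extent of reaction ξ = 0.461 × 31.7 / 2 = 7.3068 mol/s
Reaction term: ξ·ΔH°_rxn = 7.3068 × -93.0 = -679.54 kJ/s
Sensible, feed 176→25 °C: -598.34 kJ/s
Outlet flows (mol/s): A 17.086, B 7.3068
Sensible, products 25→230 °C: 776.36 kJ/s
Q = ΔH = -501.51 kJ/s = -501.51 kW
Heat removed = 30091 kJ/min

Q_out = 30100 kJ/min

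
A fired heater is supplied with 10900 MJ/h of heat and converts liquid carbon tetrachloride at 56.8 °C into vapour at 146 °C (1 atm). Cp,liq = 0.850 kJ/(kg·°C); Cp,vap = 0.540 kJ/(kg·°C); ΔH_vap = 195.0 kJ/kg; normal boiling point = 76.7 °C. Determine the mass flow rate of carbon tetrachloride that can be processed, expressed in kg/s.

Δh = 0.850×(76.7−56.8) + 195.0 + 0.540×(146−76.7) = 249.34 kJ/kg
Q = 10900 MJ/h = 3027.8 kJ/s = 3027.8 kJ/s
ṁ = Q/Δh = 3027.8 / 249.34 = 12.143 kg/s

ṁ = 12.1 kg/s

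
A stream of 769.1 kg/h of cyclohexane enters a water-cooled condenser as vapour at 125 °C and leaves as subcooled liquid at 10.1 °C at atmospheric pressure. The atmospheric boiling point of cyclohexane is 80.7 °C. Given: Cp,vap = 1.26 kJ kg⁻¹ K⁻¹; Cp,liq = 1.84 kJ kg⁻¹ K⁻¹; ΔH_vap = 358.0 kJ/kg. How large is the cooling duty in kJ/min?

vapour 125→80.7 °C: -55.818 kJ/kg
condensation at 80.7 °C: -358 kJ/kg
liquid 80.7→10.1 °C: -129.9 kJ/kg
Δh = -55.818 + -358 + -129.9 = -543.72 kJ/kg
Q = ṁ·Δh = 769.1 kg/h × -543.72 kJ/kg = -418180 kJ/h
|Q| = 116.16 kW = 6969.6 kJ/min

Q_c = 6970 kJ/min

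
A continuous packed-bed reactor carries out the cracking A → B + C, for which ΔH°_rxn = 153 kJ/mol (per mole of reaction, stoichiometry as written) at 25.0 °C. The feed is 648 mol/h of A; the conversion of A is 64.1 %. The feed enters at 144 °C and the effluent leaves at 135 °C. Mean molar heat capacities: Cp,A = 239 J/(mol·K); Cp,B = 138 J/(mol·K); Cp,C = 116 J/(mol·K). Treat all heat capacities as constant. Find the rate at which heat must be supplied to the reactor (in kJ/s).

Extent of reaction ξ = 0.641 × 648 = 415.37 mol/h
Reaction term: ξ·ΔH°_rxn = 415.37 × 153 = 63551 kJ/h
Sensible, feed 144→25 °C: -18430 kJ/h
Outlet flows (mol/h): A 232.63, B 415.37, C 415.37
Sensible, products 25→135 °C: 17721 kJ/h
Q = ΔH = 62843 kJ/h = 17.456 kW
Heat supplied = 17.456 kJ/s

Q_in = 17.5 kJ/s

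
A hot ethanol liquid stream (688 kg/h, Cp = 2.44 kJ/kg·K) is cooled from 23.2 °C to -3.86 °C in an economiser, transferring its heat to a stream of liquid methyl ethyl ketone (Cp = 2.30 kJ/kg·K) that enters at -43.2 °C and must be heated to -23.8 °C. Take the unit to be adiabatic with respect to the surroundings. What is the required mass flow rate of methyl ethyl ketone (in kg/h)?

Heat released by hot stream: Q = 688 × 2.44 × (23.2 − -3.86) = 45426 kJ/h
Energy balance on cold side (adiabatic exchanger): Q = ṁ_c·Cp_c·(T_c,out − T_c,in)
ṁ_c = 45426 / [2.30 × (-23.8 − -43.2)] = 1018.1 kg/h

ṁ_c = 1020 kg/h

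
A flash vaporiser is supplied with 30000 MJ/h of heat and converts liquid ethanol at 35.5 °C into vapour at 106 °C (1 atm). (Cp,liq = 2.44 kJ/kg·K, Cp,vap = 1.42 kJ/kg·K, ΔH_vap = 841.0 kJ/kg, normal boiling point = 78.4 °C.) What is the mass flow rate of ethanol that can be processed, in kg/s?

Δh = 2.44×(78.4−35.5) + 841.0 + 1.42×(106−78.4) = 984.87 kJ/kg
Q = 30000 MJ/h = 8333.3 kJ/s = 8333.3 kJ/s
ṁ = Q/Δh = 8333.3 / 984.87 = 8.4614 kg/s

ṁ = 8.46 kg/s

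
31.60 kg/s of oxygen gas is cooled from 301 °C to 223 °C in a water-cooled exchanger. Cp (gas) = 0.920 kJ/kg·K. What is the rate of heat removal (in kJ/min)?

Q_c = 136000 kJ/min

Q = ṁ·Cp·ΔT = 31.60 × 0.920 × (223 − 301) = -2267.6 kJ/s
Cooling duty = 136060 kJ/min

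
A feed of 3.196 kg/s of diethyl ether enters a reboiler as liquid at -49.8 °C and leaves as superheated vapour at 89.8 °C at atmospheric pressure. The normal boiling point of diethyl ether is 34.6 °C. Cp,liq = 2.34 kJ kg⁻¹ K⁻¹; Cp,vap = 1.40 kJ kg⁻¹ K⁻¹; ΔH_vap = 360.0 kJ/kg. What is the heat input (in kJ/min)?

liquid -49.8→34.6 °C: 197.5 kJ/kg
vaporisation at 34.6 °C: 360 kJ/kg
vapour 34.6→89.8 °C: 77.28 kJ/kg
Δh = 197.5 + 360 + 77.28 = 634.78 kJ/kg
Q = ṁ·Δh = 3.196 kg/s × 634.78 kJ/kg = 2028.7 kJ/s
|Q| = 2028.7 kW = 121720 kJ/min

Q = 122000 kJ/min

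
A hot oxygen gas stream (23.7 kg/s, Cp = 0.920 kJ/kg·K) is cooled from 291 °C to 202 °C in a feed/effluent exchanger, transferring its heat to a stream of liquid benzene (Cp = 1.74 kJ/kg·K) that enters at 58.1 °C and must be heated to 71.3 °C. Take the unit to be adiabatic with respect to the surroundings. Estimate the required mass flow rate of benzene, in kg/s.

Heat released by hot stream: Q = 23.7 × 0.920 × (291 − 202) = 1940.6 kJ/s
Energy balance on cold side (adiabatic exchanger): Q = ṁ_c·Cp_c·(T_c,out − T_c,in)
ṁ_c = 1940.6 / [1.74 × (71.3 − 58.1)] = 84.49 kg/s

ṁ_c = 84.5 kg/s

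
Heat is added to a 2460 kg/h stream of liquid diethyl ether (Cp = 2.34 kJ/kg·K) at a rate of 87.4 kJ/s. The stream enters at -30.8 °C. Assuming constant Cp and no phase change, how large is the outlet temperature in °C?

Q = 87.4 kJ/s = 314640 kJ/h
ΔT = Q/(ṁ·Cp) = 314640/(2460×2.34) = 54.659 K
T_out = -30.8 + 54.659 = 23.859 °C

T_out = 23.9 °C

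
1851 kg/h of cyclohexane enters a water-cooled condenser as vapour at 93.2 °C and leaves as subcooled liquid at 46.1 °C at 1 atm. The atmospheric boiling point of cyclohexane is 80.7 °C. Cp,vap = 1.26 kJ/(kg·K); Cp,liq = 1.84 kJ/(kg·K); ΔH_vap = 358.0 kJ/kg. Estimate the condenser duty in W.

Q_c = 225000 W

vapour 93.2→80.7 °C: -15.75 kJ/kg
condensation at 80.7 °C: -358 kJ/kg
liquid 80.7→46.1 °C: -63.664 kJ/kg
Δh = -15.75 + -358 + -63.664 = -437.41 kJ/kg
Q = ṁ·Δh = 1851 kg/h × -437.41 kJ/kg = -809650 kJ/h
|Q| = 224.9 kW = 224900 W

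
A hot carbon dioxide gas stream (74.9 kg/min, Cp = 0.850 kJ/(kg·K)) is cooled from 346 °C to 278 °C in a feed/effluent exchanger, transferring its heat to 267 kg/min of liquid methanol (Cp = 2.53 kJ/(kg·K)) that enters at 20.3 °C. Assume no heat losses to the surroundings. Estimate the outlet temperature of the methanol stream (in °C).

Heat released by hot stream: Q = 74.9 × 0.850 × (346 − 278) = 4329.2 kJ/min
Energy balance on cold side (adiabatic exchanger): Q = ṁ_c·Cp_c·(T_c,out − T_c,in)
T_c,out = 20.3 + 4329.2/(267 × 2.53) = 26.709 °C

T_c,out = 26.7 °C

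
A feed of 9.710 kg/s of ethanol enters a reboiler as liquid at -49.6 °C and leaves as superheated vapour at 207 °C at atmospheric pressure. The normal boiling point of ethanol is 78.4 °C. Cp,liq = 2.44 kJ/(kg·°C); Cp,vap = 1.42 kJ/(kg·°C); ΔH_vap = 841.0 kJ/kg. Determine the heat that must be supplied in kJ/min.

Q = 778000 kJ/min

liquid -49.6→78.4 °C: 312.32 kJ/kg
vaporisation at 78.4 °C: 841 kJ/kg
vapour 78.4→207 °C: 182.61 kJ/kg
Δh = 312.32 + 841 + 182.61 = 1335.9 kJ/kg
Q = ṁ·Δh = 9.710 kg/s × 1335.9 kJ/kg = 12972 kJ/s
|Q| = 12972 kW = 778310 kJ/min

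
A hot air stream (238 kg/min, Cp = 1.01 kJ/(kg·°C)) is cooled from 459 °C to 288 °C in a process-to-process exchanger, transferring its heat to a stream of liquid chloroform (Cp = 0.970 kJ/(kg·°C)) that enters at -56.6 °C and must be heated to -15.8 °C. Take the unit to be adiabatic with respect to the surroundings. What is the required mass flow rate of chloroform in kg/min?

ṁ_c = 1040 kg/min

Heat released by hot stream: Q = 238 × 1.01 × (459 − 288) = 41105 kJ/min
Energy balance on cold side (adiabatic exchanger): Q = ṁ_c·Cp_c·(T_c,out − T_c,in)
ṁ_c = 41105 / [0.970 × (-15.8 − -56.6)] = 1038.6 kg/min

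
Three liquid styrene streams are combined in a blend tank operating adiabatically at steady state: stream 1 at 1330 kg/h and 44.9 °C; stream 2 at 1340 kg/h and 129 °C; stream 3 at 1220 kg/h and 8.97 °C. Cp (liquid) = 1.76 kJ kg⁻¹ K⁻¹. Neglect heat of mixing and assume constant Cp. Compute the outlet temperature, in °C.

No heat crosses the boundary, so H_out = H_in.
T_out = Σ ṁᵢCp,ᵢTᵢ / Σ ṁᵢCp,ᵢ
      = 428600 / 6846.4 = 62.602 °C

T_out = 62.6 °C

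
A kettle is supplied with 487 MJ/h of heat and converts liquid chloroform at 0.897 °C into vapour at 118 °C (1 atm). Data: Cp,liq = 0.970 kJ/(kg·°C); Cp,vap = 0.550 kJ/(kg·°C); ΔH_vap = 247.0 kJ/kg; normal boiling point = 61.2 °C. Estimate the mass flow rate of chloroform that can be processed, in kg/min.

Δh = 0.970×(61.2−0.897) + 247.0 + 0.550×(118−61.2) = 336.73 kJ/kg
Q = 487 MJ/h = 135.28 kJ/s = 8116.7 kJ/min
ṁ = Q/Δh = 8116.7 / 336.73 = 24.104 kg/min

ṁ = 24.1 kg/min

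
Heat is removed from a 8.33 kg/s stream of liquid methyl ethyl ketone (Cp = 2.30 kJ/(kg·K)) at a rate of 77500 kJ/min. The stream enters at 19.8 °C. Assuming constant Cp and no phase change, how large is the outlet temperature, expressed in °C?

T_out = -47.6 °C

Q = 77500 kJ/min = 1291.7 kJ/s
ΔT = Q/(ṁ·Cp) = 1291.7/(8.33×2.30) = 67.418 K
T_out = 19.8 − 67.418 = -47.618 °C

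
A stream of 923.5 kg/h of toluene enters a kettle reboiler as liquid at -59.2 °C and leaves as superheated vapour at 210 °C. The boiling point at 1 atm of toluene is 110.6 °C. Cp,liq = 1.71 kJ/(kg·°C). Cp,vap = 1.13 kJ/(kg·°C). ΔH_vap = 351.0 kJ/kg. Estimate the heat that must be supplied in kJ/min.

Q = 11600 kJ/min

liquid -59.2→110.6 °C: 290.36 kJ/kg
vaporisation at 110.6 °C: 351 kJ/kg
vapour 110.6→210 °C: 112.32 kJ/kg
Δh = 290.36 + 351 + 112.32 = 753.68 kJ/kg
Q = ṁ·Δh = 923.5 kg/h × 753.68 kJ/kg = 696020 kJ/h
|Q| = 193.34 kW = 11600 kJ/min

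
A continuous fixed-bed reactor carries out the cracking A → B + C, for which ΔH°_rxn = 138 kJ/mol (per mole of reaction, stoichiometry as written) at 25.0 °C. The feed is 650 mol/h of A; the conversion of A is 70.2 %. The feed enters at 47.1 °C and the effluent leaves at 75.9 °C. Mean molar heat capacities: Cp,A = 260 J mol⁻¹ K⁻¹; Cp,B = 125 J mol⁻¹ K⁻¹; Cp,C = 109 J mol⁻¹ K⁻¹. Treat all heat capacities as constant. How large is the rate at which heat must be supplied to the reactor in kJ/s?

Extent of reaction ξ = 0.702 × 650 = 456.3 mol/h
Reaction term: ξ·ΔH°_rxn = 456.3 × 138 = 62969 kJ/h
Sensible, feed 47.1→25 °C: -3734.9 kJ/h
Outlet flows (mol/h): A 193.7, B 456.3, C 456.3
Sensible, products 25→75.9 °C: 7998.2 kJ/h
Q = ΔH = 67233 kJ/h = 18.676 kW
Heat supplied = 18.676 kJ/s

Q_in = 18.7 kJ/s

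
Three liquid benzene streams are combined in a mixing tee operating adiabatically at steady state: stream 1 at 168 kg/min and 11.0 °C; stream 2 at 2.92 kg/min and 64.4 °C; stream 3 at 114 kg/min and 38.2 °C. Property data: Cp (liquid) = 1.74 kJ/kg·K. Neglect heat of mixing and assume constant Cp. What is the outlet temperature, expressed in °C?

T_out = 22.4 °C

Adiabatic, steady state ⇒ Σ ṁᵢCp,ᵢ(T_out − Tᵢ) = 0
Σ ṁᵢCp,ᵢTᵢ = 168×1.74×11.0 + 2.92×1.74×64.4 + 114×1.74×38.2 = 11120
Σ ṁᵢCp,ᵢ = 168×1.74 + 2.92×1.74 + 114×1.74 = 495.76
T_out = 11120 / 495.76 = 22.43 °C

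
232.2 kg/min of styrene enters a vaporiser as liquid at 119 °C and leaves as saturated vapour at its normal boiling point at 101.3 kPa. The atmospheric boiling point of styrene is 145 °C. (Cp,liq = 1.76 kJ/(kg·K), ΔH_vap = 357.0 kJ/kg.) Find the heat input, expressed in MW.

Q = 1.56 MW

liquid 119→145 °C: 45.76 kJ/kg
vaporisation at 145 °C: 357 kJ/kg
Δh = 45.76 + 357 = 402.76 kJ/kg
Q = ṁ·Δh = 232.2 kg/min × 402.76 kJ/kg = 93521 kJ/min
|Q| = 1558.7 kW = 1.5587 MW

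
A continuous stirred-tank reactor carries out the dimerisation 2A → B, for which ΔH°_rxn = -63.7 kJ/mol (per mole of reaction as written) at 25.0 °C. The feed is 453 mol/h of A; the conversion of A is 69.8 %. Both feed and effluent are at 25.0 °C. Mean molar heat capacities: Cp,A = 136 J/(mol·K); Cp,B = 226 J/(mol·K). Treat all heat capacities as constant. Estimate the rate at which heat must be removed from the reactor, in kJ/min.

Extent of reaction ξ = 0.698 × 453 / 2 = 158.1 mol/h
Reaction term: ξ·ΔH°_rxn = 158.1 × -63.7 = -10071 kJ/h
Q = ΔH = -10071 kJ/h = -2.7974 kW
Heat removed = 167.85 kJ/min

Q_out = 168 kJ/min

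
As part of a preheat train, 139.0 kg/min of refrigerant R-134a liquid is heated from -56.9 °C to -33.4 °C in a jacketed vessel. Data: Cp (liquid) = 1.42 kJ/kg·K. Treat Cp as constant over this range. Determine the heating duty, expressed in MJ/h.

Q = ṁ·Cp·ΔT = 139.0 × 1.42 × (-33.4 − -56.9) = 4638.4 kJ/min
Converting: 4638.4 / 60 s = 77.307 kW
Heating duty = 278.31 MJ/h

Q = 278 MJ/h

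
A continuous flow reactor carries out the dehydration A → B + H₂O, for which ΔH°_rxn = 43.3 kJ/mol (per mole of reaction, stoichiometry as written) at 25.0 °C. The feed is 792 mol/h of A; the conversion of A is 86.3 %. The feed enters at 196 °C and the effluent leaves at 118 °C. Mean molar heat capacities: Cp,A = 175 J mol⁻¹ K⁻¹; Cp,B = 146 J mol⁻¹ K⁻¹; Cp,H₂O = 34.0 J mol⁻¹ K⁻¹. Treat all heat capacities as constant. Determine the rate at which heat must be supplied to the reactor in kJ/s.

Q_in = 5.31 kJ/s

Extent of reaction ξ = 0.863 × 792 = 683.5 mol/h
Reaction term: ξ·ΔH°_rxn = 683.5 × 43.3 = 29595 kJ/h
Sensible, feed 196→25 °C: -23701 kJ/h
Outlet flows (mol/h): A 108.5, B 683.5, H₂O 683.5
Sensible, products 25→118 °C: 13208 kJ/h
Q = ΔH = 19102 kJ/h = 5.3062 kW
Heat supplied = 5.3062 kJ/s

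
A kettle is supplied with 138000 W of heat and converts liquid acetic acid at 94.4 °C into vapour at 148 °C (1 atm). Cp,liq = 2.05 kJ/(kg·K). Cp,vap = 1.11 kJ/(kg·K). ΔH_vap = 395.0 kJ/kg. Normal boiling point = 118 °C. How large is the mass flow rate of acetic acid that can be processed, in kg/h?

ṁ = 1040 kg/h

Δh = 2.05×(118−94.4) + 395.0 + 1.11×(148−118) = 476.68 kJ/kg
Q = 138000 W = 138 kJ/s = 496800 kJ/h
ṁ = Q/Δh = 496800 / 476.68 = 1042.2 kg/h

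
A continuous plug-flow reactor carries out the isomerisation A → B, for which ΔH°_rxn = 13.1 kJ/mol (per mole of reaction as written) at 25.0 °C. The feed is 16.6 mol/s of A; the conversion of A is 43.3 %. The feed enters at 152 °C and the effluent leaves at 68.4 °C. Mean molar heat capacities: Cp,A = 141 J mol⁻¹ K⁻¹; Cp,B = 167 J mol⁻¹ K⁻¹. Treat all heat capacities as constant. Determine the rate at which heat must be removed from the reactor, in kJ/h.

Q_out = 336000 kJ/h

Extent of reaction ξ = 0.433 × 16.6 = 7.1878 mol/s
Reaction term: ξ·ΔH°_rxn = 7.1878 × 13.1 = 94.16 kJ/s
Sensible, feed 152→25 °C: -297.26 kJ/s
Outlet flows (mol/s): A 9.4122, B 7.1878
Sensible, products 25→68.4 °C: 109.69 kJ/s
Q = ΔH = -93.403 kJ/s = -93.403 kW
Heat removed = 336250 kJ/h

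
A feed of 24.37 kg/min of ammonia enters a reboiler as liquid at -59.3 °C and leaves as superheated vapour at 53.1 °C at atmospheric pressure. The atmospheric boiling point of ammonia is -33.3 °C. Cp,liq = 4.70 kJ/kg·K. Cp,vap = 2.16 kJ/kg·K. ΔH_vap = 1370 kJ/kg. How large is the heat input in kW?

liquid -59.3→-33.3 °C: 122.2 kJ/kg
vaporisation at -33.3 °C: 1370 kJ/kg
vapour -33.3→53.1 °C: 186.62 kJ/kg
Δh = 122.2 + 1370 + 186.62 = 1678.8 kJ/kg
Q = ṁ·Δh = 24.37 kg/min × 1678.8 kJ/kg = 40913 kJ/min
|Q| = 681.88 kW

Q = 682 kW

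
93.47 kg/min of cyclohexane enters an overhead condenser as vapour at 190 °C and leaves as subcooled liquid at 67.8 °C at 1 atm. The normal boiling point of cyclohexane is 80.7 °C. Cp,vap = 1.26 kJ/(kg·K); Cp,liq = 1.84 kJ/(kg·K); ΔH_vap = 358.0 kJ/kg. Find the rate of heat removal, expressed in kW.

vapour 190→80.7 °C: -137.72 kJ/kg
condensation at 80.7 °C: -358 kJ/kg
liquid 80.7→67.8 °C: -23.736 kJ/kg
Δh = -137.72 + -358 + -23.736 = -519.45 kJ/kg
Q = ṁ·Δh = 93.47 kg/min × -519.45 kJ/kg = -48553 kJ/min
|Q| = 809.22 kW

Q_c = 809 kW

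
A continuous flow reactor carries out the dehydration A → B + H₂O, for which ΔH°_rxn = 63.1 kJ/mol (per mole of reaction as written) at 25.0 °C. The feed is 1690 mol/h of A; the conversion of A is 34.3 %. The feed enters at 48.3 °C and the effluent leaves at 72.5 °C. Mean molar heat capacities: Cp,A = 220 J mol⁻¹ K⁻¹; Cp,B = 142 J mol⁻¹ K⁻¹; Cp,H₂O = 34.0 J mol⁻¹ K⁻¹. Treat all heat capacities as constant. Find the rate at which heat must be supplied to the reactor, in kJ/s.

Q_in = 12.3 kJ/s

Extent of reaction ξ = 0.343 × 1690 = 579.67 mol/h
Reaction term: ξ·ΔH°_rxn = 579.67 × 63.1 = 36577 kJ/h
Sensible, feed 48.3→25 °C: -8662.9 kJ/h
Outlet flows (mol/h): A 1110.3, B 579.67, H₂O 579.67
Sensible, products 25→72.5 °C: 16449 kJ/h
Q = ΔH = 44363 kJ/h = 12.323 kW
Heat supplied = 12.323 kJ/s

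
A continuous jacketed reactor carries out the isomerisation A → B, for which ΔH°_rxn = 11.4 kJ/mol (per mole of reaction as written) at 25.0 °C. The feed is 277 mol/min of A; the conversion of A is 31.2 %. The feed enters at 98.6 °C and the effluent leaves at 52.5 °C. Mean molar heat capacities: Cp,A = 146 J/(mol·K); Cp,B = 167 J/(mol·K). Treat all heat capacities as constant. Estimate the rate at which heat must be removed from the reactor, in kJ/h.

Q_out = 49800 kJ/h

Extent of reaction ξ = 0.312 × 277 = 86.424 mol/min
Reaction term: ξ·ΔH°_rxn = 86.424 × 11.4 = 985.23 kJ/min
Sensible, feed 98.6→25 °C: -2976.5 kJ/min
Outlet flows (mol/min): A 190.58, B 86.424
Sensible, products 25→52.5 °C: 1162.1 kJ/min
Q = ΔH = -829.23 kJ/min = -13.821 kW
Heat removed = 49754 kJ/h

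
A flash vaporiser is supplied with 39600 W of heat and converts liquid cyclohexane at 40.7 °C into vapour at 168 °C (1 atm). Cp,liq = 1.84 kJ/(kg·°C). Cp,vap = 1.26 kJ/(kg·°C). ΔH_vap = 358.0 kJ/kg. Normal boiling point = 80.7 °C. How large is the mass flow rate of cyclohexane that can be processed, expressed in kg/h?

Δh = 1.84×(80.7−40.7) + 358.0 + 1.26×(168−80.7) = 541.6 kJ/kg
Q = 39600 W = 39.6 kJ/s = 142560 kJ/h
ṁ = Q/Δh = 142560 / 541.6 = 263.22 kg/h

ṁ = 263 kg/h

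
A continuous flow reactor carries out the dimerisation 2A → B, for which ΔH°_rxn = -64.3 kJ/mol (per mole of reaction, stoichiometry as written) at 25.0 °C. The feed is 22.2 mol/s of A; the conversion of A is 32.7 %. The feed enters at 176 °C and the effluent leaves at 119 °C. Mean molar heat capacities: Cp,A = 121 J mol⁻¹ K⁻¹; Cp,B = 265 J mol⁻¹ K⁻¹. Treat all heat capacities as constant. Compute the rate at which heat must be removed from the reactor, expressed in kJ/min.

Q_out = 22700 kJ/min

Extent of reaction ξ = 0.327 × 22.2 / 2 = 3.6297 mol/s
Reaction term: ξ·ΔH°_rxn = 3.6297 × -64.3 = -233.39 kJ/s
Sensible, feed 176→25 °C: -405.62 kJ/s
Outlet flows (mol/s): A 14.941, B 3.6297
Sensible, products 25→119 °C: 260.35 kJ/s
Q = ΔH = -378.66 kJ/s = -378.66 kW
Heat removed = 22719 kJ/min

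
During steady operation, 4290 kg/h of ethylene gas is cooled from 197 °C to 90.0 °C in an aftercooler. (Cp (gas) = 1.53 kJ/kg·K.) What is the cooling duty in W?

Q_c = 195000 W

Q = ṁ·Cp·ΔT = 4290 × 1.53 × (90.0 − 197) = -702320 kJ/h
Converting: 702320 / 3600 s = 195.09 kW
Cooling duty = 195090 W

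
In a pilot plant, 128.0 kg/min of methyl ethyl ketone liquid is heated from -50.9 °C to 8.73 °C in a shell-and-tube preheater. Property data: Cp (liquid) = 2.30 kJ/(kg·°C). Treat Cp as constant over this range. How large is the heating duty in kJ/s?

Q = 293 kJ/s

Q = ṁ·Cp·ΔT = 128.0 × 2.30 × (8.73 − -50.9) = 17555 kJ/min
Converting: 17555 / 60 s = 292.58 kW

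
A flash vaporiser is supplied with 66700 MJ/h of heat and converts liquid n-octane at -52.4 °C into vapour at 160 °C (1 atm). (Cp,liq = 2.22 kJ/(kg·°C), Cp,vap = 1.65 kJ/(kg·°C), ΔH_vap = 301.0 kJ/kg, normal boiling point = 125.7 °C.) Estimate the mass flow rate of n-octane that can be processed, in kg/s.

ṁ = 24.6 kg/s

Δh = 2.22×(125.7−-52.4) + 301.0 + 1.65×(160−125.7) = 752.98 kJ/kg
Q = 66700 MJ/h = 18528 kJ/s = 18528 kJ/s
ṁ = Q/Δh = 18528 / 752.98 = 24.606 kg/s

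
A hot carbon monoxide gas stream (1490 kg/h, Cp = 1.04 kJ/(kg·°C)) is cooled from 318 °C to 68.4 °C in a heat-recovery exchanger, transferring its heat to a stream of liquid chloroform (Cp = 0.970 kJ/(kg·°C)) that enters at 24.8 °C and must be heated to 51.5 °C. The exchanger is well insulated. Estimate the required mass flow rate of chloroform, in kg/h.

Heat released by hot stream: Q = 1490 × 1.04 × (318 − 68.4) = 386780 kJ/h
Energy balance on cold side (adiabatic exchanger): Q = ṁ_c·Cp_c·(T_c,out − T_c,in)
ṁ_c = 386780 / [0.970 × (51.5 − 24.8)] = 14934 kg/h

ṁ_c = 14900 kg/h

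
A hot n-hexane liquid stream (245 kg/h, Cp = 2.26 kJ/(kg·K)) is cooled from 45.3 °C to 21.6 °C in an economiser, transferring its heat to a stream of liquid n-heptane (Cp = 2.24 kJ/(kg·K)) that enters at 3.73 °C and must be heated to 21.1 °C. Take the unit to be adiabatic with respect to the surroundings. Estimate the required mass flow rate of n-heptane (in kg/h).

Heat released by hot stream: Q = 245 × 2.26 × (45.3 − 21.6) = 13123 kJ/h
Energy balance on cold side (adiabatic exchanger): Q = ṁ_c·Cp_c·(T_c,out − T_c,in)
ṁ_c = 13123 / [2.24 × (21.1 − 3.73)] = 337.27 kg/h

ṁ_c = 337 kg/h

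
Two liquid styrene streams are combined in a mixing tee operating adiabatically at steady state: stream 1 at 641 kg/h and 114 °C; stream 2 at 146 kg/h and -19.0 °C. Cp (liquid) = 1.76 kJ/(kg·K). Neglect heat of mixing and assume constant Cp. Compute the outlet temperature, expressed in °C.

No heat crosses the boundary, so H_out = H_in.
T_out = Σ ṁᵢCp,ᵢTᵢ / Σ ṁᵢCp,ᵢ
      = 123730 / 1385.1 = 89.327 °C

T_out = 89.3 °C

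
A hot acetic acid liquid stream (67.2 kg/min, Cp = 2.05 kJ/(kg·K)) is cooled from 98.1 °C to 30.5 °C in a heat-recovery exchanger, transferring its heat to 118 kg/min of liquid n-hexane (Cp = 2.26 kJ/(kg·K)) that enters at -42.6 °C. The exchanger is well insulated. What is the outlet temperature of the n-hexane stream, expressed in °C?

T_c,out = -7.68 °C

Heat released by hot stream: Q = 67.2 × 2.05 × (98.1 − 30.5) = 9312.6 kJ/min
Energy balance on cold side (adiabatic exchanger): Q = ṁ_c·Cp_c·(T_c,out − T_c,in)
T_c,out = -42.6 + 9312.6/(118 × 2.26) = -7.6796 °C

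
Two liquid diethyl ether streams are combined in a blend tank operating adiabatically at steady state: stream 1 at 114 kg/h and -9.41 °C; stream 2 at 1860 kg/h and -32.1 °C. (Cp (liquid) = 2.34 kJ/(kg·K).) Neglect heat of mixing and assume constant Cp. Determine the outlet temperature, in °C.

No heat crosses the boundary, so H_out = H_in.
Σ ṁᵢCp,ᵢTᵢ = 114×2.34×-9.41 + 1860×2.34×-32.1 = -142220
Σ ṁᵢCp,ᵢ = 114×2.34 + 1860×2.34 = 4619.2
T_out = -142220 / 4619.2 = -30.79 °C

T_out = -30.8 °C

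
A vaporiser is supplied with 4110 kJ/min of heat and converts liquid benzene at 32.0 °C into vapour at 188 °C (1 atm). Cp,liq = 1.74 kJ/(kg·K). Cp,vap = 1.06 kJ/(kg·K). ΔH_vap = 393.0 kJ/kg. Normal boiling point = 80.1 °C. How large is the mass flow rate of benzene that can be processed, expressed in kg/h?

ṁ = 417 kg/h

Δh = 1.74×(80.1−32.0) + 393.0 + 1.06×(188−80.1) = 591.07 kJ/kg
Q = 4110 kJ/min = 68.5 kJ/s = 246600 kJ/h
ṁ = Q/Δh = 246600 / 591.07 = 417.21 kg/h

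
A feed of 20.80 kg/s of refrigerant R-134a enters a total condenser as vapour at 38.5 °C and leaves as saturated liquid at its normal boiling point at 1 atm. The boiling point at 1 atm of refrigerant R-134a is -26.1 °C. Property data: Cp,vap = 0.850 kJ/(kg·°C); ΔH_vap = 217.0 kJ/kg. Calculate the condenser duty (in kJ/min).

Q_c = 339000 kJ/min

vapour 38.5→-26.1 °C: -54.91 kJ/kg
condensation at -26.1 °C: -217 kJ/kg
Δh = -54.91 + -217 = -271.91 kJ/kg
Q = ṁ·Δh = 20.80 kg/s × -271.91 kJ/kg = -5655.7 kJ/s
|Q| = 5655.7 kW = 339340 kJ/min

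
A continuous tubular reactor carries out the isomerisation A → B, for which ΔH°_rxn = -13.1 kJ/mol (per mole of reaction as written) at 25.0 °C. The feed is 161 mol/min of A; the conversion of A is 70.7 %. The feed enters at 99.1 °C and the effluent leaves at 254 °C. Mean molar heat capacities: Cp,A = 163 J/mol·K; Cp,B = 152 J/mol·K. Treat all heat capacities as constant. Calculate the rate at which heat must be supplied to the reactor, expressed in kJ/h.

Extent of reaction ξ = 0.707 × 161 = 113.83 mol/min
Reaction term: ξ·ΔH°_rxn = 113.83 × -13.1 = -1491.1 kJ/min
Sensible, feed 99.1→25 °C: -1944.6 kJ/min
Outlet flows (mol/min): A 47.173, B 113.83
Sensible, products 25→254 °C: 5722.9 kJ/min
Q = ΔH = 2287.2 kJ/min = 38.12 kW
Heat supplied = 137230 kJ/h

Q_in = 137000 kJ/h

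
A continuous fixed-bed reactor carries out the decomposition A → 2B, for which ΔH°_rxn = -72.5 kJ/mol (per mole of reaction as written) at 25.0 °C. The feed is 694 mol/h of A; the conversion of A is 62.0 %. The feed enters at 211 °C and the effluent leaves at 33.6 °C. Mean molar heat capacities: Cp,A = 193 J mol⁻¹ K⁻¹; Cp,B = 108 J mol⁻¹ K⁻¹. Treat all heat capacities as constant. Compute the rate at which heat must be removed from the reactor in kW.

Extent of reaction ξ = 0.620 × 694 = 430.28 mol/h
Reaction term: ξ·ΔH°_rxn = 430.28 × -72.5 = -31195 kJ/h
Sensible, feed 211→25 °C: -24913 kJ/h
Outlet flows (mol/h): A 263.72, B 860.56
Sensible, products 25→33.6 °C: 1237 kJ/h
Q = ΔH = -54872 kJ/h = -15.242 kW
Heat removed = 15.242 kW

Q_out = 15.2 kW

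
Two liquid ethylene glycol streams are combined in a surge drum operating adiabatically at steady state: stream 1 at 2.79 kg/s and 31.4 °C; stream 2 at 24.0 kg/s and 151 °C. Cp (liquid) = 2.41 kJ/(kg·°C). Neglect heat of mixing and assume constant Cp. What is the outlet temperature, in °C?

Energy balance with Q = 0: Σ ṁᵢCp,ᵢ(T_out − Tᵢ) = 0
T_out = Σ ṁᵢCp,ᵢTᵢ / Σ ṁᵢCp,ᵢ
      = 8945 / 64.564 = 138.54 °C

T_out = 139 °C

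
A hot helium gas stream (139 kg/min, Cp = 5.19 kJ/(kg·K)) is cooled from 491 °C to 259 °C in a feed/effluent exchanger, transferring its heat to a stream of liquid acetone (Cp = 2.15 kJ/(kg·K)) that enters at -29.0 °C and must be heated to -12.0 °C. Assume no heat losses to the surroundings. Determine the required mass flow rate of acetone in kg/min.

Heat released by hot stream: Q = 139 × 5.19 × (491 − 259) = 167370 kJ/min
Energy balance on cold side (adiabatic exchanger): Q = ṁ_c·Cp_c·(T_c,out − T_c,in)
ṁ_c = 167370 / [2.15 × (-12.0 − -29.0)] = 4579.1 kg/min

ṁ_c = 4580 kg/min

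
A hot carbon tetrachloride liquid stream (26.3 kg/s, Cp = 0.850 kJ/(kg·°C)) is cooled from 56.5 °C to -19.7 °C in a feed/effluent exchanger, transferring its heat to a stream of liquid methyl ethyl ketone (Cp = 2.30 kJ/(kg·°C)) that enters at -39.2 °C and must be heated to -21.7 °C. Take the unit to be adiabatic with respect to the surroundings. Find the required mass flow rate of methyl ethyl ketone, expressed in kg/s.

ṁ_c = 42.3 kg/s

Heat released by hot stream: Q = 26.3 × 0.850 × (56.5 − -19.7) = 1703.5 kJ/s
Energy balance on cold side (adiabatic exchanger): Q = ṁ_c·Cp_c·(T_c,out − T_c,in)
ṁ_c = 1703.5 / [2.30 × (-21.7 − -39.2)] = 42.322 kg/s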